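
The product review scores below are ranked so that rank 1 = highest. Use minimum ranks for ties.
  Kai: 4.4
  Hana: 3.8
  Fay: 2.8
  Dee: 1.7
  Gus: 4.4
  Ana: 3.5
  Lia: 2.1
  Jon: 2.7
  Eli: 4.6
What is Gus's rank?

Sorted (descending): 4.6, 4.4, 4.4, 3.8, 3.5, 2.8, 2.7, 2.1, 1.7
The 2 values of 4.4 occupy positions 2–3 → each gets rank 2.
Gus has value 4.4 → rank 2.

2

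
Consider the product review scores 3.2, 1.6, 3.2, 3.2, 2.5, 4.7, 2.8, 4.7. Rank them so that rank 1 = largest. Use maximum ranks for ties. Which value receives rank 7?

Sorted (descending): 4.7, 4.7, 3.2, 3.2, 3.2, 2.8, 2.5, 1.6
The 2 values of 4.7 occupy positions 1–2 → each gets rank 2.
The 3 values of 3.2 occupy positions 3–5 → each gets rank 5.
Rank 7 → value 2.5.

2.5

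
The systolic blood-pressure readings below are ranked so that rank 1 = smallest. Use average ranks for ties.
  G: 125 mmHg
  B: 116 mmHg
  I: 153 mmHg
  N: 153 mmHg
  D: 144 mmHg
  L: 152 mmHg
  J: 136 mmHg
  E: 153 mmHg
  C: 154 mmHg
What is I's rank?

Sorted (ascending): 116, 125, 136, 144, 152, 153, 153, 153, 154
The 3 values of 153 occupy positions 6–8 → average rank 7.
I has value 153 mmHg → rank 7.

7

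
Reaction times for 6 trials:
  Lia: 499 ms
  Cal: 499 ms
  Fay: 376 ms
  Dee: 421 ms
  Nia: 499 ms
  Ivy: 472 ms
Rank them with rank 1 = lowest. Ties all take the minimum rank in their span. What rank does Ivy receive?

Sorted (ascending): 376, 421, 472, 499, 499, 499
The 3 values of 499 occupy positions 4–6 → each gets rank 4.
Ivy has value 472 ms → rank 3.

3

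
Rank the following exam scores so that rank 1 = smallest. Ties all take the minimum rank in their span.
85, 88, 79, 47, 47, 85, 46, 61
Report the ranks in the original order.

Sorted (ascending): 46, 47, 47, 61, 79, 85, 85, 88
The 2 values of 47 occupy positions 2–3 → each gets rank 2.
The 2 values of 85 occupy positions 6–7 → each gets rank 6.

6, 8, 5, 2, 2, 6, 1, 4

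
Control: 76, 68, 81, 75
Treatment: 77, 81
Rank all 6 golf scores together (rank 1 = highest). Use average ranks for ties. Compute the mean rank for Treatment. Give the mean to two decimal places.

Sorted (descending): 81, 81, 77, 76, 75, 68
The 2 values of 81 occupy positions 1–2 → average rank (1+2)/2 = 1.5.
Treatment values → pooled ranks: 77→3, 81→1.5
Mean rank = (3 + 1.5) / 2 = 2.25

2.25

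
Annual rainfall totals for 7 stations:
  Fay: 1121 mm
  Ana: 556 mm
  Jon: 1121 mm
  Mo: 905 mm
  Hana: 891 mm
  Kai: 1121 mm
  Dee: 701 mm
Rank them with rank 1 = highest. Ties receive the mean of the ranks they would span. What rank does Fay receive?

Sorted (descending): 1121, 1121, 1121, 905, 891, 701, 556
The 3 values of 1121 occupy positions 1–3 → average rank 2.
Fay has value 1121 mm → rank 2.

2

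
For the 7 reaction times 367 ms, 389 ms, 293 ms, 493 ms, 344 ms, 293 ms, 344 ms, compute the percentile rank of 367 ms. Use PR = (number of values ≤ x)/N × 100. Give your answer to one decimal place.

N = 7.
Strictly below 367: 4. Equal to 367: 1.
PR = 5/7 × 100 = 71.4

71.4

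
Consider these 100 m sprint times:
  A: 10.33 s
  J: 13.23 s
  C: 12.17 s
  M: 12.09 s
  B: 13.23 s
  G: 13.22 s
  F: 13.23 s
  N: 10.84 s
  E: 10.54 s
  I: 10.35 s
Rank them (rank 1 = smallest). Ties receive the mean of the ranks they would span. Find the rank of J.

Sorted (ascending): 10.33, 10.35, 10.54, 10.84, 12.09, 12.17, 13.22, 13.23, 13.23, 13.23
The 3 values of 13.23 occupy positions 8–10 → average rank 9.
J has value 13.23 s → rank 9.

9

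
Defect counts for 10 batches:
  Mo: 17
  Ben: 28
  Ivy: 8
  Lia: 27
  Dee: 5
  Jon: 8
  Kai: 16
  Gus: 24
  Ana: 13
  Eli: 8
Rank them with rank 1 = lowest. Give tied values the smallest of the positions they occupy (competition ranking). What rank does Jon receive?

2

Sorted (ascending): 5, 8, 8, 8, 13, 16, 17, 24, 27, 28
The 3 values of 8 occupy positions 2–4 → each gets rank 2.
Jon has value 8 → rank 2.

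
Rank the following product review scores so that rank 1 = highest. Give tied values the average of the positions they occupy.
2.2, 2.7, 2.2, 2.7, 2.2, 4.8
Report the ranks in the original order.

Sorted (descending): 4.8, 2.7, 2.7, 2.2, 2.2, 2.2
The 2 values of 2.7 occupy positions 2–3 → average rank (2+3)/2 = 2.5.
The 3 values of 2.2 occupy positions 4–6 → average rank 5.

5, 2.5, 5, 2.5, 5, 1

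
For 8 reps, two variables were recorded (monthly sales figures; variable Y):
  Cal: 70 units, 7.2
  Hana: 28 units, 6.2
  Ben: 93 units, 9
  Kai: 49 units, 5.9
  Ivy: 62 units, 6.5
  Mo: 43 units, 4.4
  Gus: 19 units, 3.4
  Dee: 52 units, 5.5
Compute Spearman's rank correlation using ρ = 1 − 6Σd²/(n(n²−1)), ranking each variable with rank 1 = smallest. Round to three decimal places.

0.833

Ranks of variable 1: 7, 2, 8, 4, 6, 3, 1, 5
Ranks of variable 2: 7, 5, 8, 4, 6, 2, 1, 3
d = r₁ − r₂: 0, -3, 0, 0, 0, 1, 0, 2
d²: 0, 9, 0, 0, 0, 1, 0, 4; Σd² = 14
ρ = 1 − 6·14/(8·63) = 1 − 84/504 = 0.833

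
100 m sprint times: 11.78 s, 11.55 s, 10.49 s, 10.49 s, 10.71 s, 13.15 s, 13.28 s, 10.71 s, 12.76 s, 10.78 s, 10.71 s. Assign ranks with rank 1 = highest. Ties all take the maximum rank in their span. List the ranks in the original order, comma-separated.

4, 5, 11, 11, 9, 2, 1, 9, 3, 6, 9

Sorted (descending): 13.28, 13.15, 12.76, 11.78, 11.55, 10.78, 10.71, 10.71, 10.71, 10.49, 10.49
The 3 values of 10.71 occupy positions 7–9 → each gets rank 9.
The 2 values of 10.49 occupy positions 10–11 → each gets rank 11.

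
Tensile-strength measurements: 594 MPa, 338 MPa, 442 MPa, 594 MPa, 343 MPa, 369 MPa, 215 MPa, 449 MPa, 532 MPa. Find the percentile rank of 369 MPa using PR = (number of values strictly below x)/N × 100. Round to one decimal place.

33.3

N = 9.
Strictly below 369: 3. Equal to 369: 1.
PR = 3/9 × 100 = 33.3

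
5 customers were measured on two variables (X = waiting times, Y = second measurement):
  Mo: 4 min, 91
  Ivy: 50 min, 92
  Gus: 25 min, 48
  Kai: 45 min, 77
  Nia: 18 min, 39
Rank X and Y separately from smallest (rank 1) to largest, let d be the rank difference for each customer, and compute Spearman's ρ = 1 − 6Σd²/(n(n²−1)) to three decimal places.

Ranks of variable 1: 1, 5, 3, 4, 2
Ranks of variable 2: 4, 5, 2, 3, 1
d = r₁ − r₂: -3, 0, 1, 1, 1
d²: 9, 0, 1, 1, 1; Σd² = 12
ρ = 1 − 6·12/(5·24) = 1 − 72/120 = 0.400

0.400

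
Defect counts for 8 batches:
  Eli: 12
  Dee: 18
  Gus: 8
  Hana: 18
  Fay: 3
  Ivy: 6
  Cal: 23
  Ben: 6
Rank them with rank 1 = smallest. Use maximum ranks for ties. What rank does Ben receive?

3

Sorted (ascending): 3, 6, 6, 8, 12, 18, 18, 23
The 2 values of 6 occupy positions 2–3 → each gets rank 3.
The 2 values of 18 occupy positions 6–7 → each gets rank 7.
Ben has value 6 → rank 3.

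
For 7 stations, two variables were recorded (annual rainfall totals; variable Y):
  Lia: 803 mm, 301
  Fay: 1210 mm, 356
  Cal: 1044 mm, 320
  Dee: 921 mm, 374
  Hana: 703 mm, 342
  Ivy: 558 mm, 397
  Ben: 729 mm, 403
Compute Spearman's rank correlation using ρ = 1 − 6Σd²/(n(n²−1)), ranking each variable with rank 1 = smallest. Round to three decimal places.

Ranks of variable 1: 4, 7, 6, 5, 2, 1, 3
Ranks of variable 2: 1, 4, 2, 5, 3, 6, 7
d = r₁ − r₂: 3, 3, 4, 0, -1, -5, -4
d²: 9, 9, 16, 0, 1, 25, 16; Σd² = 76
ρ = 1 − 6·76/(7·48) = 1 − 456/336 = -0.357

-0.357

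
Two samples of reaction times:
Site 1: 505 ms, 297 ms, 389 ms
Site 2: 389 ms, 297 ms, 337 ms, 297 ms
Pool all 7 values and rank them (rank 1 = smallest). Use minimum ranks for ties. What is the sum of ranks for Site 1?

Sorted (ascending): 297, 297, 297, 337, 389, 389, 505
The 3 values of 297 occupy positions 1–3 → each gets rank 1.
The 2 values of 389 occupy positions 5–6 → each gets rank 5.
Site 1 values → pooled ranks: 505→7, 297→1, 389→5
Rank sum = 7 + 1 + 5 = 13

13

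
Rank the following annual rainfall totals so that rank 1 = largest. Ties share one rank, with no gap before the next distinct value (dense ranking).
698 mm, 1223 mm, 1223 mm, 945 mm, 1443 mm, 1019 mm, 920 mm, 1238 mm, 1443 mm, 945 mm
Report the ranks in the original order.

7, 3, 3, 5, 1, 4, 6, 2, 1, 5

Sorted (descending): 1443, 1443, 1238, 1223, 1223, 1019, 945, 945, 920, 698
The 2 values of 1443 share dense rank 1.
The 2 values of 1223 share dense rank 3.
The 2 values of 945 share dense rank 5.
Remaining distinct values take the next consecutive integers.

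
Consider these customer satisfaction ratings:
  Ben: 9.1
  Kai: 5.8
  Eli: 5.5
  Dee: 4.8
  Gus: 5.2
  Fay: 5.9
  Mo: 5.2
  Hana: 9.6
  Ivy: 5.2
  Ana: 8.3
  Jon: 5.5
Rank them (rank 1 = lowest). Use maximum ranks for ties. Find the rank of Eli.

6

Sorted (ascending): 4.8, 5.2, 5.2, 5.2, 5.5, 5.5, 5.8, 5.9, 8.3, 9.1, 9.6
The 3 values of 5.2 occupy positions 2–4 → each gets rank 4.
The 2 values of 5.5 occupy positions 5–6 → each gets rank 6.
Eli has value 5.5 → rank 6.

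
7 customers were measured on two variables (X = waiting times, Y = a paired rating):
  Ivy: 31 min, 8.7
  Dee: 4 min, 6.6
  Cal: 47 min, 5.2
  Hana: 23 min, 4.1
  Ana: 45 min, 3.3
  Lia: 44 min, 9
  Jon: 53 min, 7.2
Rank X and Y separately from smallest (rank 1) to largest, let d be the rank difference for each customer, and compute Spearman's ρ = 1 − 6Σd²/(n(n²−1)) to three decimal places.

Ranks of variable 1: 3, 1, 6, 2, 5, 4, 7
Ranks of variable 2: 6, 4, 3, 2, 1, 7, 5
d = r₁ − r₂: -3, -3, 3, 0, 4, -3, 2
d²: 9, 9, 9, 0, 16, 9, 4; Σd² = 56
ρ = 1 − 6·56/(7·48) = 1 − 336/336 = 0.000

0.000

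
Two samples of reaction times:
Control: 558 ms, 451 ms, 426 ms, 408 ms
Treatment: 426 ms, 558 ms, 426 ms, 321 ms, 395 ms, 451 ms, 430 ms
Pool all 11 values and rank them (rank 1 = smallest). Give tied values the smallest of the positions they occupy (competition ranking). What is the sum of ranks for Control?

Sorted (ascending): 321, 395, 408, 426, 426, 426, 430, 451, 451, 558, 558
The 3 values of 426 occupy positions 4–6 → each gets rank 4.
The 2 values of 451 occupy positions 8–9 → each gets rank 8.
The 2 values of 558 occupy positions 10–11 → each gets rank 10.
Control values → pooled ranks: 558→10, 451→8, 426→4, 408→3
Rank sum = 10 + 8 + 4 + 3 = 25

25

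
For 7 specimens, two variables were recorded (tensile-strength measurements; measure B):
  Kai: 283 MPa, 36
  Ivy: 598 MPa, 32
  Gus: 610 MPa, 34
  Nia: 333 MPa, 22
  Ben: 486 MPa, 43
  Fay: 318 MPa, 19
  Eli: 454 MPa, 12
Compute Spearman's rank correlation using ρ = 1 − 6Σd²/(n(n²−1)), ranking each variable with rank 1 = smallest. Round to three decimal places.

Ranks of variable 1: 1, 6, 7, 3, 5, 2, 4
Ranks of variable 2: 6, 4, 5, 3, 7, 2, 1
d = r₁ − r₂: -5, 2, 2, 0, -2, 0, 3
d²: 25, 4, 4, 0, 4, 0, 9; Σd² = 46
ρ = 1 − 6·46/(7·48) = 1 − 276/336 = 0.179

0.179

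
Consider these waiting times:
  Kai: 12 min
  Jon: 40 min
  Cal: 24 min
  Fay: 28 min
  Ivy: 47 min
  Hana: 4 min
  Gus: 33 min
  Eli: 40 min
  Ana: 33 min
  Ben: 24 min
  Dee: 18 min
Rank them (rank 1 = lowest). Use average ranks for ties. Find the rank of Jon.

Sorted (ascending): 4, 12, 18, 24, 24, 28, 33, 33, 40, 40, 47
The 2 values of 24 occupy positions 4–5 → average rank (4+5)/2 = 4.5.
The 2 values of 33 occupy positions 7–8 → average rank (7+8)/2 = 7.5.
The 2 values of 40 occupy positions 9–10 → average rank (9+10)/2 = 9.5.
Jon has value 40 min → rank 9.5.

9.5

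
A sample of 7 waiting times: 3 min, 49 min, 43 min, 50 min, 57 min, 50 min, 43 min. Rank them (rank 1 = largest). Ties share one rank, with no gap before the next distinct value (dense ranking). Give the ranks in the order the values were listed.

5, 3, 4, 2, 1, 2, 4

Sorted (descending): 57, 50, 50, 49, 43, 43, 3
The 2 values of 50 share dense rank 2.
The 2 values of 43 share dense rank 4.
Remaining distinct values take the next consecutive integers.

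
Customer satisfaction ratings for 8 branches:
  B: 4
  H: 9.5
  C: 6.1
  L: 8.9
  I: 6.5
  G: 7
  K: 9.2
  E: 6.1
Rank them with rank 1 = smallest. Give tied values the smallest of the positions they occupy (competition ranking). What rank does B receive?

Sorted (ascending): 4, 6.1, 6.1, 6.5, 7, 8.9, 9.2, 9.5
The 2 values of 6.1 occupy positions 2–3 → each gets rank 2.
B has value 4 → rank 1.

1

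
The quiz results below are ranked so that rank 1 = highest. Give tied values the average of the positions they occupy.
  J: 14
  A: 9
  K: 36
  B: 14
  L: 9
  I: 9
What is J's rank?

Sorted (descending): 36, 14, 14, 9, 9, 9
The 2 values of 14 occupy positions 2–3 → average rank (2+3)/2 = 2.5.
The 3 values of 9 occupy positions 4–6 → average rank 5.
J has value 14 → rank 2.5.

2.5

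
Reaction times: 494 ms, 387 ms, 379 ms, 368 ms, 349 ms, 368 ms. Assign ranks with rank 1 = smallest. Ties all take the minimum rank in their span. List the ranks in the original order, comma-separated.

Sorted (ascending): 349, 368, 368, 379, 387, 494
The 2 values of 368 occupy positions 2–3 → each gets rank 2.

6, 5, 4, 2, 1, 2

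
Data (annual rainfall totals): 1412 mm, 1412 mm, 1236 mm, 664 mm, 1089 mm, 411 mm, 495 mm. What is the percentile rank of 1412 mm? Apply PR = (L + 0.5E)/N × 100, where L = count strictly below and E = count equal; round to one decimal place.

85.7

N = 7.
Strictly below 1412: 5. Equal to 1412: 2.
PR = (5 + 0.5·2)/7 × 100 = 85.7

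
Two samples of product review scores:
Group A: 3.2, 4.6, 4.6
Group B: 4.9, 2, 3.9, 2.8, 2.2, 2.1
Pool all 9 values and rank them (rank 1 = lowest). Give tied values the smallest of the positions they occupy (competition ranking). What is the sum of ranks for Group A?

Sorted (ascending): 2, 2.1, 2.2, 2.8, 3.2, 3.9, 4.6, 4.6, 4.9
The 2 values of 4.6 occupy positions 7–8 → each gets rank 7.
Group A values → pooled ranks: 3.2→5, 4.6→7, 4.6→7
Rank sum = 5 + 7 + 7 = 19

19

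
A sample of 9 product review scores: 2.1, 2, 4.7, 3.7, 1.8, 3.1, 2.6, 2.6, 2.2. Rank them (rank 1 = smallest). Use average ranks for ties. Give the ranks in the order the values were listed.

3, 2, 9, 8, 1, 7, 5.5, 5.5, 4

Sorted (ascending): 1.8, 2, 2.1, 2.2, 2.6, 2.6, 3.1, 3.7, 4.7
The 2 values of 2.6 occupy positions 5–6 → average rank (5+6)/2 = 5.5.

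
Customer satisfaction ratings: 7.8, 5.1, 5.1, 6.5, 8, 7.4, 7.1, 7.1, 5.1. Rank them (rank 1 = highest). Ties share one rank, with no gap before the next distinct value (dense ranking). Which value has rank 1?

8

Sorted (descending): 8, 7.8, 7.4, 7.1, 7.1, 6.5, 5.1, 5.1, 5.1
The 2 values of 7.1 share dense rank 4.
The 3 values of 5.1 share dense rank 6.
Remaining distinct values take the next consecutive integers.
Rank 1 → value 8.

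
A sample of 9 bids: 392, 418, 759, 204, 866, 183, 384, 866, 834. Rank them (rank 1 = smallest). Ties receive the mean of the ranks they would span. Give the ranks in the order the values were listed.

Sorted (ascending): 183, 204, 384, 392, 418, 759, 834, 866, 866
The 2 values of 866 occupy positions 8–9 → average rank (8+9)/2 = 8.5.

4, 5, 6, 2, 8.5, 1, 3, 8.5, 7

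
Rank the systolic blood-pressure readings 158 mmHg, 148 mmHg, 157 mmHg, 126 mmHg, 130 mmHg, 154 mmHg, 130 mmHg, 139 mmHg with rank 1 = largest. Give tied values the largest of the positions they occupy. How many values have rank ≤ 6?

5

Sorted (descending): 158, 157, 154, 148, 139, 130, 130, 126
The 2 values of 130 occupy positions 6–7 → each gets rank 7.
Ranks ≤ 6: {1, 2, 3, 4, 5} → 5 values.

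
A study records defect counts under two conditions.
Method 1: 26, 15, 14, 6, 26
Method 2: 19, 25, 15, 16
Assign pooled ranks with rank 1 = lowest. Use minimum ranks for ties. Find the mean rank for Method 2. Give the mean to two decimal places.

Sorted (ascending): 6, 14, 15, 15, 16, 19, 25, 26, 26
The 2 values of 15 occupy positions 3–4 → each gets rank 3.
The 2 values of 26 occupy positions 8–9 → each gets rank 8.
Method 2 values → pooled ranks: 19→6, 25→7, 15→3, 16→5
Mean rank = (6 + 7 + 3 + 5) / 4 = 5.25

5.25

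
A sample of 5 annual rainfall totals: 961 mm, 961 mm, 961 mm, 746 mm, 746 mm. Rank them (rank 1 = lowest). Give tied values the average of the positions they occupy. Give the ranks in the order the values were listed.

Sorted (ascending): 746, 746, 961, 961, 961
The 2 values of 746 occupy positions 1–2 → average rank (1+2)/2 = 1.5.
The 3 values of 961 occupy positions 3–5 → average rank 4.

4, 4, 4, 1.5, 1.5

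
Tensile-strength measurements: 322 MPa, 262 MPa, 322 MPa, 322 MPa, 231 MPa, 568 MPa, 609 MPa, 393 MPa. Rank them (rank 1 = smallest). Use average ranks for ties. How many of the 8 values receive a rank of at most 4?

Sorted (ascending): 231, 262, 322, 322, 322, 393, 568, 609
The 3 values of 322 occupy positions 3–5 → average rank 4.
Ranks ≤ 4: {1, 2, 4, 4, 4} → 5 values.

5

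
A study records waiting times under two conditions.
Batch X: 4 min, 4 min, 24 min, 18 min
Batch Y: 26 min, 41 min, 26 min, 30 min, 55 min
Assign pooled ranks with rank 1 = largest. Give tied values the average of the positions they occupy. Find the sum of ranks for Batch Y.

15

Sorted (descending): 55, 41, 30, 26, 26, 24, 18, 4, 4
The 2 values of 26 occupy positions 4–5 → average rank (4+5)/2 = 4.5.
The 2 values of 4 occupy positions 8–9 → average rank (8+9)/2 = 8.5.
Batch Y values → pooled ranks: 26→4.5, 41→2, 26→4.5, 30→3, 55→1
Rank sum = 4.5 + 2 + 4.5 + 3 + 1 = 15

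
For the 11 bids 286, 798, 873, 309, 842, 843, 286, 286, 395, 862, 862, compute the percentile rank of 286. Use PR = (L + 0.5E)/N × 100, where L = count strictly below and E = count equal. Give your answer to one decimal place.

13.6

N = 11.
Strictly below 286: 0. Equal to 286: 3.
PR = (0 + 0.5·3)/11 × 100 = 13.6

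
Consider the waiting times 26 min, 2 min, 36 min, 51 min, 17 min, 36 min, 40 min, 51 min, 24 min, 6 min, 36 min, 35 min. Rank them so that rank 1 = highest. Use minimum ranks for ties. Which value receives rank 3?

40

Sorted (descending): 51, 51, 40, 36, 36, 36, 35, 26, 24, 17, 6, 2
The 2 values of 51 occupy positions 1–2 → each gets rank 1.
The 3 values of 36 occupy positions 4–6 → each gets rank 4.
Rank 3 → value 40.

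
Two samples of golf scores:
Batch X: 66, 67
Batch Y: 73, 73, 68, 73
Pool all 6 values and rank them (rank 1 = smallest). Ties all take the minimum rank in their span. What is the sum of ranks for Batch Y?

Sorted (ascending): 66, 67, 68, 73, 73, 73
The 3 values of 73 occupy positions 4–6 → each gets rank 4.
Batch Y values → pooled ranks: 73→4, 73→4, 68→3, 73→4
Rank sum = 4 + 4 + 3 + 4 = 15

15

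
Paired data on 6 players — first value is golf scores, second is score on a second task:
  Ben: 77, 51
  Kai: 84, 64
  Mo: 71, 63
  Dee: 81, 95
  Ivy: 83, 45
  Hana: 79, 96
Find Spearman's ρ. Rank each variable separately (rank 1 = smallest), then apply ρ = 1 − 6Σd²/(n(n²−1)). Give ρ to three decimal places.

0.029

Ranks of variable 1: 2, 6, 1, 4, 5, 3
Ranks of variable 2: 2, 4, 3, 5, 1, 6
d = r₁ − r₂: 0, 2, -2, -1, 4, -3
d²: 0, 4, 4, 1, 16, 9; Σd² = 34
ρ = 1 − 6·34/(6·35) = 1 − 204/210 = 0.029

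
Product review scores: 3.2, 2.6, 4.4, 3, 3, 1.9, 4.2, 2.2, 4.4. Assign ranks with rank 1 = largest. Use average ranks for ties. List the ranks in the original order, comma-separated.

Sorted (descending): 4.4, 4.4, 4.2, 3.2, 3, 3, 2.6, 2.2, 1.9
The 2 values of 4.4 occupy positions 1–2 → average rank (1+2)/2 = 1.5.
The 2 values of 3 occupy positions 5–6 → average rank (5+6)/2 = 5.5.

4, 7, 1.5, 5.5, 5.5, 9, 3, 8, 1.5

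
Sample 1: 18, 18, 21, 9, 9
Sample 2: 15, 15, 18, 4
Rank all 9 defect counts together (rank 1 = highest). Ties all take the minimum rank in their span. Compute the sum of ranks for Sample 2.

Sorted (descending): 21, 18, 18, 18, 15, 15, 9, 9, 4
The 3 values of 18 occupy positions 2–4 → each gets rank 2.
The 2 values of 15 occupy positions 5–6 → each gets rank 5.
The 2 values of 9 occupy positions 7–8 → each gets rank 7.
Sample 2 values → pooled ranks: 15→5, 15→5, 18→2, 4→9
Rank sum = 5 + 5 + 2 + 9 = 21

21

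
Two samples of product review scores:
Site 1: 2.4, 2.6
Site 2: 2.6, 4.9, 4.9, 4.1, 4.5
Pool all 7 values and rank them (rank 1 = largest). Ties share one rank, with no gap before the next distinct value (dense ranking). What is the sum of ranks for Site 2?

11

Sorted (descending): 4.9, 4.9, 4.5, 4.1, 2.6, 2.6, 2.4
The 2 values of 4.9 share dense rank 1.
The 2 values of 2.6 share dense rank 4.
Remaining distinct values take the next consecutive integers.
Site 2 values → pooled ranks: 2.6→4, 4.9→1, 4.9→1, 4.1→3, 4.5→2
Rank sum = 4 + 1 + 1 + 3 + 2 = 11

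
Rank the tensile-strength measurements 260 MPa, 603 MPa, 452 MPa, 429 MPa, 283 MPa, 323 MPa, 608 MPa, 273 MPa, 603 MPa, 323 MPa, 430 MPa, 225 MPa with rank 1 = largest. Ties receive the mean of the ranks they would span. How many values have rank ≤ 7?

6

Sorted (descending): 608, 603, 603, 452, 430, 429, 323, 323, 283, 273, 260, 225
The 2 values of 603 occupy positions 2–3 → average rank (2+3)/2 = 2.5.
The 2 values of 323 occupy positions 7–8 → average rank (7+8)/2 = 7.5.
Ranks ≤ 7: {1, 2.5, 2.5, 4, 5, 6} → 6 values.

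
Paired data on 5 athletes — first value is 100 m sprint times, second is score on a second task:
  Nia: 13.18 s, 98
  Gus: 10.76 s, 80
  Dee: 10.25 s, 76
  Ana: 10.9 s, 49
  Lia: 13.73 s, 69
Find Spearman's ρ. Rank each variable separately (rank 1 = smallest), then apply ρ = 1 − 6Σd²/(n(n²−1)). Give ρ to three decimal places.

Ranks of variable 1: 4, 2, 1, 3, 5
Ranks of variable 2: 5, 4, 3, 1, 2
d = r₁ − r₂: -1, -2, -2, 2, 3
d²: 1, 4, 4, 4, 9; Σd² = 22
ρ = 1 − 6·22/(5·24) = 1 − 132/120 = -0.100

-0.100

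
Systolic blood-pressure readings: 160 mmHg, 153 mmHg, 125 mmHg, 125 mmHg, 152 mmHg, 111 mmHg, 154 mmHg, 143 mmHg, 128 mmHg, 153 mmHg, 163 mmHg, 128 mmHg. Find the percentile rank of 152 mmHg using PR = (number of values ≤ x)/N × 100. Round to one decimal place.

58.3

N = 12.
Strictly below 152: 6. Equal to 152: 1.
PR = 7/12 × 100 = 58.3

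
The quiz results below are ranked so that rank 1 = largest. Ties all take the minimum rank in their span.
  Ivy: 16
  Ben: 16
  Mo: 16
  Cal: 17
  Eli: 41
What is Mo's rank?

Sorted (descending): 41, 17, 16, 16, 16
The 3 values of 16 occupy positions 3–5 → each gets rank 3.
Mo has value 16 → rank 3.

3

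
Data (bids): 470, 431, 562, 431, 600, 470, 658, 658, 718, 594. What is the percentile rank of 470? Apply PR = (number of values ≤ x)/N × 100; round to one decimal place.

40.0

N = 10.
Strictly below 470: 2. Equal to 470: 2.
PR = 4/10 × 100 = 40.0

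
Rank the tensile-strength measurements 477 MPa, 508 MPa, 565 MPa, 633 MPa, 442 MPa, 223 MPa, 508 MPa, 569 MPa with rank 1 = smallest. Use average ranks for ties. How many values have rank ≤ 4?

3

Sorted (ascending): 223, 442, 477, 508, 508, 565, 569, 633
The 2 values of 508 occupy positions 4–5 → average rank (4+5)/2 = 4.5.
Ranks ≤ 4: {1, 2, 3} → 3 values.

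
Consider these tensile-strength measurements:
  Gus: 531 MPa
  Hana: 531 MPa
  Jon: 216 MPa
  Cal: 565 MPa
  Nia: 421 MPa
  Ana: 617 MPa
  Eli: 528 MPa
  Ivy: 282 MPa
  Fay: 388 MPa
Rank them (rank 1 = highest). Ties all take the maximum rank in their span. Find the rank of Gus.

Sorted (descending): 617, 565, 531, 531, 528, 421, 388, 282, 216
The 2 values of 531 occupy positions 3–4 → each gets rank 4.
Gus has value 531 MPa → rank 4.

4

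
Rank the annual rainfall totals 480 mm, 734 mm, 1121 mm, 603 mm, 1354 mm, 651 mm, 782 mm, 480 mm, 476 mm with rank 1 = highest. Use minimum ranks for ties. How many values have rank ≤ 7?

8

Sorted (descending): 1354, 1121, 782, 734, 651, 603, 480, 480, 476
The 2 values of 480 occupy positions 7–8 → each gets rank 7.
Ranks ≤ 7: {1, 2, 3, 4, 5, 6, 7, 7} → 8 values.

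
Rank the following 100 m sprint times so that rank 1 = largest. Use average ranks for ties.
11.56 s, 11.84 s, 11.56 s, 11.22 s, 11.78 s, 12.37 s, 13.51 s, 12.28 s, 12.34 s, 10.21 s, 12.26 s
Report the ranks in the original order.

8.5, 6, 8.5, 10, 7, 2, 1, 4, 3, 11, 5

Sorted (descending): 13.51, 12.37, 12.34, 12.28, 12.26, 11.84, 11.78, 11.56, 11.56, 11.22, 10.21
The 2 values of 11.56 occupy positions 8–9 → average rank (8+9)/2 = 8.5.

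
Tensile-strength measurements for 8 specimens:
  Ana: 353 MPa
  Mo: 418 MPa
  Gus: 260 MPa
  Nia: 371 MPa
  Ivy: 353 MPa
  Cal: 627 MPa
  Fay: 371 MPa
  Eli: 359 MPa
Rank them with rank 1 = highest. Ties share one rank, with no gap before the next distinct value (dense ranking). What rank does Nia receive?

3

Sorted (descending): 627, 418, 371, 371, 359, 353, 353, 260
The 2 values of 371 share dense rank 3.
The 2 values of 353 share dense rank 5.
Remaining distinct values take the next consecutive integers.
Nia has value 371 MPa → rank 3.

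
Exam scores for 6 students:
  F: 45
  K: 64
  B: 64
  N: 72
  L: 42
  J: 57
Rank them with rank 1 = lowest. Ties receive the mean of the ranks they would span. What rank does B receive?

4.5

Sorted (ascending): 42, 45, 57, 64, 64, 72
The 2 values of 64 occupy positions 4–5 → average rank (4+5)/2 = 4.5.
B has value 64 → rank 4.5.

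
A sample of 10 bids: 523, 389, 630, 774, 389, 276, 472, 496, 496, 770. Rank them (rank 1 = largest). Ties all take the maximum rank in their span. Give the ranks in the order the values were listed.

4, 9, 3, 1, 9, 10, 7, 6, 6, 2

Sorted (descending): 774, 770, 630, 523, 496, 496, 472, 389, 389, 276
The 2 values of 496 occupy positions 5–6 → each gets rank 6.
The 2 values of 389 occupy positions 8–9 → each gets rank 9.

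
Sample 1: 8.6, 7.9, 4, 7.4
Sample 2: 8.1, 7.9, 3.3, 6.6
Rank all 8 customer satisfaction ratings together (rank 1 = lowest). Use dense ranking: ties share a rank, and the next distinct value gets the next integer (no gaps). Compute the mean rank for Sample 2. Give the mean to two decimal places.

3.75

Sorted (ascending): 3.3, 4, 6.6, 7.4, 7.9, 7.9, 8.1, 8.6
The 2 values of 7.9 share dense rank 5.
Remaining distinct values take the next consecutive integers.
Sample 2 values → pooled ranks: 8.1→6, 7.9→5, 3.3→1, 6.6→3
Mean rank = (6 + 5 + 1 + 3) / 4 = 3.75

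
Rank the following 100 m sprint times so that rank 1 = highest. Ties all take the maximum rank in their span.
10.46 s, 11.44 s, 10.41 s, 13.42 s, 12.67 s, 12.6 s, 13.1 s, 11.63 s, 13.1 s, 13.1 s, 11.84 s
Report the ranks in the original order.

Sorted (descending): 13.42, 13.1, 13.1, 13.1, 12.67, 12.6, 11.84, 11.63, 11.44, 10.46, 10.41
The 3 values of 13.1 occupy positions 2–4 → each gets rank 4.

10, 9, 11, 1, 5, 6, 4, 8, 4, 4, 7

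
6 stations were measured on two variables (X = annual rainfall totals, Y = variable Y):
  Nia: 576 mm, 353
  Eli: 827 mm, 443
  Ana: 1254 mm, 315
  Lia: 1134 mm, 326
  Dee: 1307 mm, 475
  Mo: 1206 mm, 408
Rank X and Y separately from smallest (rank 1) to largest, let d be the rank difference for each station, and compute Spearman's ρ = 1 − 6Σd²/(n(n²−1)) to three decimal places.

Ranks of variable 1: 1, 2, 5, 3, 6, 4
Ranks of variable 2: 3, 5, 1, 2, 6, 4
d = r₁ − r₂: -2, -3, 4, 1, 0, 0
d²: 4, 9, 16, 1, 0, 0; Σd² = 30
ρ = 1 − 6·30/(6·35) = 1 − 180/210 = 0.143

0.143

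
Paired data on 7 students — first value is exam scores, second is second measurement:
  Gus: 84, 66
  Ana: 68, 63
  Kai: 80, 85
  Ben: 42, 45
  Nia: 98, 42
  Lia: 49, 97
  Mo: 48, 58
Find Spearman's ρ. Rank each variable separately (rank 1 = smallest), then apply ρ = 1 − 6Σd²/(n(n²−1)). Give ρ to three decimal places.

0.000

Ranks of variable 1: 6, 4, 5, 1, 7, 3, 2
Ranks of variable 2: 5, 4, 6, 2, 1, 7, 3
d = r₁ − r₂: 1, 0, -1, -1, 6, -4, -1
d²: 1, 0, 1, 1, 36, 16, 1; Σd² = 56
ρ = 1 − 6·56/(7·48) = 1 − 336/336 = 0.000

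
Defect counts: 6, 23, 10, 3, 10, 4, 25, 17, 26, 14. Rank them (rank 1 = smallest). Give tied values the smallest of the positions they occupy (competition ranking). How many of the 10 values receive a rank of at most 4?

Sorted (ascending): 3, 4, 6, 10, 10, 14, 17, 23, 25, 26
The 2 values of 10 occupy positions 4–5 → each gets rank 4.
Ranks ≤ 4: {1, 2, 3, 4, 4} → 5 values.

5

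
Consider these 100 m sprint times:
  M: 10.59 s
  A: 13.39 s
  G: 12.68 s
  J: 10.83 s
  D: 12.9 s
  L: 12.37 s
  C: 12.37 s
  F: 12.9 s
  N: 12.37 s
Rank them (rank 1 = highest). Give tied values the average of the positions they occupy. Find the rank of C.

6

Sorted (descending): 13.39, 12.9, 12.9, 12.68, 12.37, 12.37, 12.37, 10.83, 10.59
The 2 values of 12.9 occupy positions 2–3 → average rank (2+3)/2 = 2.5.
The 3 values of 12.37 occupy positions 5–7 → average rank 6.
C has value 12.37 s → rank 6.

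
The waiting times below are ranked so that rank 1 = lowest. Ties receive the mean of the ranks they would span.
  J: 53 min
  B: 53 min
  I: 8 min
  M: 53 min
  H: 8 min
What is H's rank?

1.5

Sorted (ascending): 8, 8, 53, 53, 53
The 2 values of 8 occupy positions 1–2 → average rank (1+2)/2 = 1.5.
The 3 values of 53 occupy positions 3–5 → average rank 4.
H has value 8 min → rank 1.5.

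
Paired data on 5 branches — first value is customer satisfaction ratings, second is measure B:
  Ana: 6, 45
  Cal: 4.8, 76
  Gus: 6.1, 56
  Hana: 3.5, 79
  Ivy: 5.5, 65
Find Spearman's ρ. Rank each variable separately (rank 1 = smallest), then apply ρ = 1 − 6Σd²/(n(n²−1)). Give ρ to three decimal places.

-0.900

Ranks of variable 1: 4, 2, 5, 1, 3
Ranks of variable 2: 1, 4, 2, 5, 3
d = r₁ − r₂: 3, -2, 3, -4, 0
d²: 9, 4, 9, 16, 0; Σd² = 38
ρ = 1 − 6·38/(5·24) = 1 − 228/120 = -0.900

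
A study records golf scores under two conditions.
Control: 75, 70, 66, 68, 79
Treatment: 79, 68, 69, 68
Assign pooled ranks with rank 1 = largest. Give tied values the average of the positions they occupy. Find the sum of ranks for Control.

24.5

Sorted (descending): 79, 79, 75, 70, 69, 68, 68, 68, 66
The 2 values of 79 occupy positions 1–2 → average rank (1+2)/2 = 1.5.
The 3 values of 68 occupy positions 6–8 → average rank 7.
Control values → pooled ranks: 75→3, 70→4, 66→9, 68→7, 79→1.5
Rank sum = 3 + 4 + 9 + 7 + 1.5 = 24.5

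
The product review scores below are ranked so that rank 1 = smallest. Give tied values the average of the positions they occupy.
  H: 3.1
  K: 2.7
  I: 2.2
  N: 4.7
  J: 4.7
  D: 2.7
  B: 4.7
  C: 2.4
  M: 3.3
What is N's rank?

8

Sorted (ascending): 2.2, 2.4, 2.7, 2.7, 3.1, 3.3, 4.7, 4.7, 4.7
The 2 values of 2.7 occupy positions 3–4 → average rank (3+4)/2 = 3.5.
The 3 values of 4.7 occupy positions 7–9 → average rank 8.
N has value 4.7 → rank 8.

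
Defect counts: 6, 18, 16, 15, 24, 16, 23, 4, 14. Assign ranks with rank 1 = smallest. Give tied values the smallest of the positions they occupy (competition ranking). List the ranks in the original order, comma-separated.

Sorted (ascending): 4, 6, 14, 15, 16, 16, 18, 23, 24
The 2 values of 16 occupy positions 5–6 → each gets rank 5.

2, 7, 5, 4, 9, 5, 8, 1, 3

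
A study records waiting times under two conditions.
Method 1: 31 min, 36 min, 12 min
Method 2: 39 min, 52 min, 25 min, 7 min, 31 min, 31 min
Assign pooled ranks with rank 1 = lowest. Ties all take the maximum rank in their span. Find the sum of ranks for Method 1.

15

Sorted (ascending): 7, 12, 25, 31, 31, 31, 36, 39, 52
The 3 values of 31 occupy positions 4–6 → each gets rank 6.
Method 1 values → pooled ranks: 31→6, 36→7, 12→2
Rank sum = 6 + 7 + 2 = 15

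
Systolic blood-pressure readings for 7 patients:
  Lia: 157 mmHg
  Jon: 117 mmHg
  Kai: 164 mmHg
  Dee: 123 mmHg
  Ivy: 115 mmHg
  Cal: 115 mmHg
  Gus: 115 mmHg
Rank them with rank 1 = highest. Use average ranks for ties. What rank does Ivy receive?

Sorted (descending): 164, 157, 123, 117, 115, 115, 115
The 3 values of 115 occupy positions 5–7 → average rank 6.
Ivy has value 115 mmHg → rank 6.

6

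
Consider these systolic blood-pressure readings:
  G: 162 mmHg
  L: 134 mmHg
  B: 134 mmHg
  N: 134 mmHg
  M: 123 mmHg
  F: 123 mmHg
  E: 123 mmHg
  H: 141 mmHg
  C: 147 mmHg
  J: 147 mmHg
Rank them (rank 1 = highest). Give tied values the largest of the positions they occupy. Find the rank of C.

3

Sorted (descending): 162, 147, 147, 141, 134, 134, 134, 123, 123, 123
The 2 values of 147 occupy positions 2–3 → each gets rank 3.
The 3 values of 134 occupy positions 5–7 → each gets rank 7.
The 3 values of 123 occupy positions 8–10 → each gets rank 10.
C has value 147 mmHg → rank 3.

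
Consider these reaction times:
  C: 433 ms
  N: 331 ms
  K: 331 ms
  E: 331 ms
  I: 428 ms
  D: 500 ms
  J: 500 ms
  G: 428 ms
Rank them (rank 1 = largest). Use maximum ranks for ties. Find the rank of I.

Sorted (descending): 500, 500, 433, 428, 428, 331, 331, 331
The 2 values of 500 occupy positions 1–2 → each gets rank 2.
The 2 values of 428 occupy positions 4–5 → each gets rank 5.
The 3 values of 331 occupy positions 6–8 → each gets rank 8.
I has value 428 ms → rank 5.

5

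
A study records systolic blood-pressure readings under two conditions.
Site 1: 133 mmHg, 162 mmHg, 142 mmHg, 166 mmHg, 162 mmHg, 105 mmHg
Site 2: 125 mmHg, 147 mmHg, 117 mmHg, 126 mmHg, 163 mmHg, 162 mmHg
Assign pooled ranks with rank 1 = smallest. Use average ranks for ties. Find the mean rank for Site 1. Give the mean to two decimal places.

7.00

Sorted (ascending): 105, 117, 125, 126, 133, 142, 147, 162, 162, 162, 163, 166
The 3 values of 162 occupy positions 8–10 → average rank 9.
Site 1 values → pooled ranks: 133→5, 162→9, 142→6, 166→12, 162→9, 105→1
Mean rank = (5 + 9 + 6 + 12 + 9 + 1) / 6 = 7.00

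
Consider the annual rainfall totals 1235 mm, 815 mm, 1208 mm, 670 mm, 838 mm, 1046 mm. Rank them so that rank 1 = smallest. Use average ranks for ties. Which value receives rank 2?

815

Sorted (ascending): 670, 815, 838, 1046, 1208, 1235
No ties — each value takes its position as its rank.
Rank 2 → value 815.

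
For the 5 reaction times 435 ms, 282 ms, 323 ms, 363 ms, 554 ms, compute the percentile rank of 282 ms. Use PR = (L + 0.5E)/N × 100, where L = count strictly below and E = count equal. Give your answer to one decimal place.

N = 5.
Strictly below 282: 0. Equal to 282: 1.
PR = (0 + 0.5·1)/5 × 100 = 10.0

10.0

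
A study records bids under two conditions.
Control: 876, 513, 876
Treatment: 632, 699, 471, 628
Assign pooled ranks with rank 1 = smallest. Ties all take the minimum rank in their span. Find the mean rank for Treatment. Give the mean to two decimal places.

3.25

Sorted (ascending): 471, 513, 628, 632, 699, 876, 876
The 2 values of 876 occupy positions 6–7 → each gets rank 6.
Treatment values → pooled ranks: 632→4, 699→5, 471→1, 628→3
Mean rank = (4 + 5 + 1 + 3) / 4 = 3.25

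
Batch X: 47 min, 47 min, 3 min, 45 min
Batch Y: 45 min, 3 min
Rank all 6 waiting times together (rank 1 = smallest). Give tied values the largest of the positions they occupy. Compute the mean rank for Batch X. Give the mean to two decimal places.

Sorted (ascending): 3, 3, 45, 45, 47, 47
The 2 values of 3 occupy positions 1–2 → each gets rank 2.
The 2 values of 45 occupy positions 3–4 → each gets rank 4.
The 2 values of 47 occupy positions 5–6 → each gets rank 6.
Batch X values → pooled ranks: 47→6, 47→6, 3→2, 45→4
Mean rank = (6 + 6 + 2 + 4) / 4 = 4.50

4.50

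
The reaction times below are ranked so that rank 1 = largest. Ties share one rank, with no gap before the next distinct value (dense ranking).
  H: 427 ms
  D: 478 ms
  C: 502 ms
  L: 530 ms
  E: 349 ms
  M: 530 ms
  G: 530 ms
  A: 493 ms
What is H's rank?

5

Sorted (descending): 530, 530, 530, 502, 493, 478, 427, 349
The 3 values of 530 share dense rank 1.
Remaining distinct values take the next consecutive integers.
H has value 427 ms → rank 5.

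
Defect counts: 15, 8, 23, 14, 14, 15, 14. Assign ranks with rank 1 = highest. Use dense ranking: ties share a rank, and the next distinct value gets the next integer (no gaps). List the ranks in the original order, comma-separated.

2, 4, 1, 3, 3, 2, 3

Sorted (descending): 23, 15, 15, 14, 14, 14, 8
The 2 values of 15 share dense rank 2.
The 3 values of 14 share dense rank 3.
Remaining distinct values take the next consecutive integers.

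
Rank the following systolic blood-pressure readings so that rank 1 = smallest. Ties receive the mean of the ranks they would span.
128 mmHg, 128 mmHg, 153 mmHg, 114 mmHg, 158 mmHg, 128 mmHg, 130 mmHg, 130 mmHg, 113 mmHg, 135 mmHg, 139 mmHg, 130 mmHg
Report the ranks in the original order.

Sorted (ascending): 113, 114, 128, 128, 128, 130, 130, 130, 135, 139, 153, 158
The 3 values of 128 occupy positions 3–5 → average rank 4.
The 3 values of 130 occupy positions 6–8 → average rank 7.

4, 4, 11, 2, 12, 4, 7, 7, 1, 9, 10, 7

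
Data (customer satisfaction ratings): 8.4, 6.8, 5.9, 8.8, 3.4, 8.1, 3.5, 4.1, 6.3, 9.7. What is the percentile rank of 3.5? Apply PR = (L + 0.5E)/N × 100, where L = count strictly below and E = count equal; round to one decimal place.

N = 10.
Strictly below 3.5: 1. Equal to 3.5: 1.
PR = (1 + 0.5·1)/10 × 100 = 15.0

15.0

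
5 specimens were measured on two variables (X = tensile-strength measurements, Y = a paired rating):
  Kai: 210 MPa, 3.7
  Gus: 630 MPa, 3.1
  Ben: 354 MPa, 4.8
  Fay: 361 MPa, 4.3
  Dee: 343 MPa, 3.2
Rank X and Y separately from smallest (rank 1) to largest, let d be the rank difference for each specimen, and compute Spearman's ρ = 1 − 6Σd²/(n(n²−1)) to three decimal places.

Ranks of variable 1: 1, 5, 3, 4, 2
Ranks of variable 2: 3, 1, 5, 4, 2
d = r₁ − r₂: -2, 4, -2, 0, 0
d²: 4, 16, 4, 0, 0; Σd² = 24
ρ = 1 − 6·24/(5·24) = 1 − 144/120 = -0.200

-0.200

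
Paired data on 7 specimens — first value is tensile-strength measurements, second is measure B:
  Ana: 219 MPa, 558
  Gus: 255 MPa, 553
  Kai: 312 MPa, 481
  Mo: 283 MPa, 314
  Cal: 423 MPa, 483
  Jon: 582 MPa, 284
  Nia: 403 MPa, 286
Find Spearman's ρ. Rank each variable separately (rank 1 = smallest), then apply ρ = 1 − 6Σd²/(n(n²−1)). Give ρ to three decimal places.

-0.750

Ranks of variable 1: 1, 2, 4, 3, 6, 7, 5
Ranks of variable 2: 7, 6, 4, 3, 5, 1, 2
d = r₁ − r₂: -6, -4, 0, 0, 1, 6, 3
d²: 36, 16, 0, 0, 1, 36, 9; Σd² = 98
ρ = 1 − 6·98/(7·48) = 1 − 588/336 = -0.750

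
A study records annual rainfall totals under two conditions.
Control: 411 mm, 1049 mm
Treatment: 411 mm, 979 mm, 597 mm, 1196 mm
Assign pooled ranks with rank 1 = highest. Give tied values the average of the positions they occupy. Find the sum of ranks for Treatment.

Sorted (descending): 1196, 1049, 979, 597, 411, 411
The 2 values of 411 occupy positions 5–6 → average rank (5+6)/2 = 5.5.
Treatment values → pooled ranks: 411→5.5, 979→3, 597→4, 1196→1
Rank sum = 5.5 + 3 + 4 + 1 = 13.5

13.5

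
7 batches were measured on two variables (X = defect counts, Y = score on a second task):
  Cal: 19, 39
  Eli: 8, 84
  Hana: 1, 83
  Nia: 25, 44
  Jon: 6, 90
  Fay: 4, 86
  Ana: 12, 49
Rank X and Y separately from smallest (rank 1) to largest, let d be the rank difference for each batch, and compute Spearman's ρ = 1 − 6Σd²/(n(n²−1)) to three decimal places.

-0.714

Ranks of variable 1: 6, 4, 1, 7, 3, 2, 5
Ranks of variable 2: 1, 5, 4, 2, 7, 6, 3
d = r₁ − r₂: 5, -1, -3, 5, -4, -4, 2
d²: 25, 1, 9, 25, 16, 16, 4; Σd² = 96
ρ = 1 − 6·96/(7·48) = 1 − 576/336 = -0.714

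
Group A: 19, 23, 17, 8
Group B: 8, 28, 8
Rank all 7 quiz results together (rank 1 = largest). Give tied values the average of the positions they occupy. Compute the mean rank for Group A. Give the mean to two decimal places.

3.75

Sorted (descending): 28, 23, 19, 17, 8, 8, 8
The 3 values of 8 occupy positions 5–7 → average rank 6.
Group A values → pooled ranks: 19→3, 23→2, 17→4, 8→6
Mean rank = (3 + 2 + 4 + 6) / 4 = 3.75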